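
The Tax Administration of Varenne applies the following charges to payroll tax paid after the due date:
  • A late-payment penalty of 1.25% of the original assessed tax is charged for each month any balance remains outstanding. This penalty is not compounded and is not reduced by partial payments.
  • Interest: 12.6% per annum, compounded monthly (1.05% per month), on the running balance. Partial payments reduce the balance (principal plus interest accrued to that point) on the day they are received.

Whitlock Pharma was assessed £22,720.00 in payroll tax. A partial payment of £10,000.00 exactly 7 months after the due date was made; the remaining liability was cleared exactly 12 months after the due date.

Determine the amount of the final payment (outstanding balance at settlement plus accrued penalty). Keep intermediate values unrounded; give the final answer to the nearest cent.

£18,625.83

Balance at month 7: £22,720.0000 × (1 + 0.0105)^7 = £24,443.4528…
After £10,000.00 payment: £24,443.4528… − £10,000.00 = £14,443.4528…
Balance at month 12: £14,443.4528… × (1 + 0.0105)^5 = £15,217.8260…
Penalty: 12 × 1.25% × £22,720.00 = £3,408.00
Final settlement = outstanding balance + penalty = £15,217.8260… + £3,408.00 = £18,625.83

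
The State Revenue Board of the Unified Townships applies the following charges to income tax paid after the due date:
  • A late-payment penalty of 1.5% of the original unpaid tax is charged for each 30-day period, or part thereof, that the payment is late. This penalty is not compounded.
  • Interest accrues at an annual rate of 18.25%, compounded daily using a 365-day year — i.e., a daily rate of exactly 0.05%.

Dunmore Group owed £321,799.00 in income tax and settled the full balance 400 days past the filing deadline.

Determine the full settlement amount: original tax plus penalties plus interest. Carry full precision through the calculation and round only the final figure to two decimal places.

£460,604.33

Penalty periods: ⌈400/30⌉ = 14; penalty = 14 × 1.5% × £321,799.00 = £67,577.79
Interest: £321,799.00 × ((1 + 0.0005)^400 − 1) = £321,799.00 × 0.22134171… = £71,227.5409…
Total = £321,799.00 + £67,577.7900 + £71,227.5409… = £460,604.33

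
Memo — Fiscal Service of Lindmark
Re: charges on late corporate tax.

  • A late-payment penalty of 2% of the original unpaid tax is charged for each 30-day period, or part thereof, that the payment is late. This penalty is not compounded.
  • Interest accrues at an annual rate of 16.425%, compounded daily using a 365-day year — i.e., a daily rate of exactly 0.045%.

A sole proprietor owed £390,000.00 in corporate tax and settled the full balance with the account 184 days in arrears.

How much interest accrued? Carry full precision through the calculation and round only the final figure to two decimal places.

£33,658.67

Interest: £390,000.00 × ((1 + 0.00045)^184 − 1) = £390,000.00 × 0.08630429… = £33,658.6731…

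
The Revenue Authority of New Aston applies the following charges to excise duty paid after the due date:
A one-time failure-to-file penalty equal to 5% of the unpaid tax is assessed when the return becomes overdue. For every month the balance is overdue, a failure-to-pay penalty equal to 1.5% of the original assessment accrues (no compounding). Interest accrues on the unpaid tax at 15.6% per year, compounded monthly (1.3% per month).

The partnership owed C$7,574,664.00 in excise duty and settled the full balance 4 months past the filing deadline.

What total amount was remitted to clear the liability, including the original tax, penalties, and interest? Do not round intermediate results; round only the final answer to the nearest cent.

C$8,809,507.06

Failure-to-file penalty: 5% × C$7,574,664.00 = C$378,733.20
Failure-to-pay penalty: 4 × 1.5% × C$7,574,664.00 = C$454,479.84
Interest: C$7,574,664.00 × ((1 + 0.013)^4 − 1) = C$7,574,664.00 × 0.0530228… = C$401,630.0198…
Total = C$7,574,664.00 + C$833,213.0400 + C$401,630.0198… = C$8,809,507.06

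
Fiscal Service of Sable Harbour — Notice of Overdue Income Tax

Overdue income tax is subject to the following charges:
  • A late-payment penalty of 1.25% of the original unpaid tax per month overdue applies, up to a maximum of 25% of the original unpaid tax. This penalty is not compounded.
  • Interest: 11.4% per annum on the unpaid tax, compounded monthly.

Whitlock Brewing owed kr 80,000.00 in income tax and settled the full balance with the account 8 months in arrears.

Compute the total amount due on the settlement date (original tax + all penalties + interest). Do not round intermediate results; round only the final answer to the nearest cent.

Penalty: 8 × 1.25% × kr 80,000.00 = kr 8,000.00 (below the 25% cap of kr 20,000.00)
Interest (11.4%/yr ÷ 12 = 0.95%/month): kr 80,000.00 × ((1 + 0.0095)^8 − 1) = kr 6,286.0470…
Total = kr 80,000.00 + kr 8,000.0000 + kr 6,286.0470… = kr 94,286.05

kr 94,286.05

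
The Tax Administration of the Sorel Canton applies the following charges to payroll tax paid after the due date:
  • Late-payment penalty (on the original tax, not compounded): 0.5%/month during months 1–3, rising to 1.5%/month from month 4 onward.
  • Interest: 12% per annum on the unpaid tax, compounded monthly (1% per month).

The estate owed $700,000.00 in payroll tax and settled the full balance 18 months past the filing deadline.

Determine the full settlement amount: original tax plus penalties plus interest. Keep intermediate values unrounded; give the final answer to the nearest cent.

$1,005,303.23

Penalty, months 1–3: 3 × 0.5% × $700,000.00 = $10,500.00
Penalty, months 4–18: 15 × 1.5% × $700,000.00 = $157,500.00
Interest: $700,000.00 × ((1 + 0.01)^18 − 1) = $700,000.00 × 0.1961475… = $137,303.2330…
Total = $700,000.00 + $168,000.0000 + $137,303.2330… = $1,005,303.23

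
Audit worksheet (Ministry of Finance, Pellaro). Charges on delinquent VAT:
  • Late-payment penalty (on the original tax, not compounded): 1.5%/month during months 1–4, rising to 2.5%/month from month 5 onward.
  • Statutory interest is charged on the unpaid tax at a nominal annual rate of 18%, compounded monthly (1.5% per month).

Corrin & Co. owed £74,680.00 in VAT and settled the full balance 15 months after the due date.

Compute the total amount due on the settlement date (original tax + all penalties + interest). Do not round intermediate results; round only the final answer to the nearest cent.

Penalty, months 1–4: 4 × 1.5% × £74,680.00 = £4,480.80
Penalty, months 5–15: 11 × 2.5% × £74,680.00 = £20,537.00
Interest: £74,680.00 × ((1 + 0.015)^15 − 1) = £74,680.00 × 0.2502321… = £18,687.3307…
Total = £74,680.00 + £25,017.8000 + £18,687.3307… = £118,385.13

£118,385.13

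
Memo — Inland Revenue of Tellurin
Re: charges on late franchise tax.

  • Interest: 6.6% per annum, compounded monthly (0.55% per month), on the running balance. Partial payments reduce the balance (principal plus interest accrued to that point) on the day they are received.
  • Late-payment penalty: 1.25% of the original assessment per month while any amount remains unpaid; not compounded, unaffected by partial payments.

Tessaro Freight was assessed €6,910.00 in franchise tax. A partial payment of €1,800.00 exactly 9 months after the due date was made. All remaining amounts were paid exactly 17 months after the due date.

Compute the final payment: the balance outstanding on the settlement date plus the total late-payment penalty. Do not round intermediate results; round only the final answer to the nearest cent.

Balance at month 9: €6,910.0000 × (1 + 0.0055)^9 = €7,259.6674…
After €1,800.00 payment: €7,259.6674… − €1,800.00 = €5,459.6674…
Balance at month 17: €5,459.6674… × (1 + 0.0055)^8 = €5,704.5683…
Penalty: 17 × 1.25% × €6,910.00 = €1,468.38…
Final settlement = outstanding balance + penalty = €5,704.5683… + €1,468.38… = €7,172.94

€7,172.94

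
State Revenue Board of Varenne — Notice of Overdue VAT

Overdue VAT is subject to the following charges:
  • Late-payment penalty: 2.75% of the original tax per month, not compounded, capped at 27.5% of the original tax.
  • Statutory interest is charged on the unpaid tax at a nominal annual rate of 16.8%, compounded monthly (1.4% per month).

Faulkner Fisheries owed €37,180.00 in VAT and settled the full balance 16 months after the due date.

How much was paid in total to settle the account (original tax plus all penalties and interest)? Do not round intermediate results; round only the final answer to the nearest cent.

Penalty (uncapped): 16 × 2.75% × €37,180.00 = €16,359.20; cap = 27.5% × €37,180.00 = €10,224.50 → penalty = €10,224.50
Interest: €37,180.00 × ((1 + 0.014)^16 − 1) = €37,180.00 × 0.2491290… = €9,262.6150…
Total = €37,180.00 + €10,224.5000 + €9,262.6150… = €56,667.12

€56,667.12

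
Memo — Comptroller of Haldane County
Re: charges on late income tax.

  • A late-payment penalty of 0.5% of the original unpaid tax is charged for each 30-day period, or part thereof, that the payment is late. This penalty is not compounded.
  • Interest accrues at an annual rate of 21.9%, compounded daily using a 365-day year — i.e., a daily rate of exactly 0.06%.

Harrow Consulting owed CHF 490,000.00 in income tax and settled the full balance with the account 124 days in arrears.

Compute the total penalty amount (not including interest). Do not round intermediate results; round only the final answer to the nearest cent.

Penalty periods: ⌈124/30⌉ = 5; penalty = 5 × 0.5% × CHF 490,000.00 = CHF 12,250.00

CHF 12,250.00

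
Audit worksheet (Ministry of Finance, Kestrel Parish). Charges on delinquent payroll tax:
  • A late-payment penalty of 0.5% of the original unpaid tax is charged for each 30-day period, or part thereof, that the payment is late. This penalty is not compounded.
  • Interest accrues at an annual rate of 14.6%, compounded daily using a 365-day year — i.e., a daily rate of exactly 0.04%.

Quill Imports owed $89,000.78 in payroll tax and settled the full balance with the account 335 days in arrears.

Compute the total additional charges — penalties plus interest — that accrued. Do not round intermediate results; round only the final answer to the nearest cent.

Penalty periods: ⌈335/30⌉ = 12; penalty = 12 × 0.5% × $89,000.78 = $5,340.05…
Interest: $89,000.78 × ((1 + 0.0004)^335 − 1) = $89,000.78 × 0.14336219… = $12,759.3463…
Penalties + interest = $5,340.0468 + $12,759.3463… = $18,099.39

$18,099.39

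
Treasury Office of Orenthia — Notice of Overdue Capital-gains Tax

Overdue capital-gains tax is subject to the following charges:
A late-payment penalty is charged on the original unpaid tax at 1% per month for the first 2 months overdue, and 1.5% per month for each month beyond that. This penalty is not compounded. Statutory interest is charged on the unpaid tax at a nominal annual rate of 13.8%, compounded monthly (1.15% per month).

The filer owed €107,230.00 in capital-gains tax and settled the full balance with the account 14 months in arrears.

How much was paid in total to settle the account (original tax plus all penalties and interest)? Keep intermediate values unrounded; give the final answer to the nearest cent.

Penalty, months 1–2: 2 × 1% × €107,230.00 = €2,144.60
Penalty, months 3–14: 12 × 1.5% × €107,230.00 = €19,301.40
Interest: €107,230.00 × ((1 + 0.0115)^14 − 1) = €107,230.00 × 0.1736063… = €18,615.7999…
Total = €107,230.00 + €21,446.0000 + €18,615.7999… = €147,291.80

€147,291.80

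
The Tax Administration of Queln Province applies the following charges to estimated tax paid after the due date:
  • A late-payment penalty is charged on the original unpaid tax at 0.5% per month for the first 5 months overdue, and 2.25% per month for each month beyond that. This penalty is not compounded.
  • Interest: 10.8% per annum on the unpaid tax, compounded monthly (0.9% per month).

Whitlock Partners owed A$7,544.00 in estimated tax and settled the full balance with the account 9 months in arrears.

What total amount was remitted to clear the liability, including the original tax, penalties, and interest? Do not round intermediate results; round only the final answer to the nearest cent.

A$9,045.09

Penalty, months 1–5: 5 × 0.5% × A$7,544.00 = A$188.60
Penalty, months 6–9: 4 × 2.25% × A$7,544.00 = A$678.96
Interest: A$7,544.00 × ((1 + 0.009)^9 − 1) = A$7,544.00 × 0.0839781… = A$633.5306…
Total = A$7,544.00 + A$867.5600 + A$633.5306… = A$9,045.09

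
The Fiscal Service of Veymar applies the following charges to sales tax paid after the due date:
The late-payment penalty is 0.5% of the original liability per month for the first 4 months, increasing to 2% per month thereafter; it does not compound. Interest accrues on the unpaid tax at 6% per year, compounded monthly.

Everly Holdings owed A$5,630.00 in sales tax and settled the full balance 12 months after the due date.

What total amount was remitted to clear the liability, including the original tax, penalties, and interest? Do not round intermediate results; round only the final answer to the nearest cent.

A$6,990.65

Penalty, months 1–4: 4 × 0.5% × A$5,630.00 = A$112.60
Penalty, months 5–12: 8 × 2% × A$5,630.00 = A$900.80
Interest (6%/yr ÷ 12 = 0.5%/month): A$5,630.00 × ((1 + 0.005)^12 − 1) = A$347.2461…
Total = A$5,630.00 + A$1,013.4000 + A$347.2461… = A$6,990.65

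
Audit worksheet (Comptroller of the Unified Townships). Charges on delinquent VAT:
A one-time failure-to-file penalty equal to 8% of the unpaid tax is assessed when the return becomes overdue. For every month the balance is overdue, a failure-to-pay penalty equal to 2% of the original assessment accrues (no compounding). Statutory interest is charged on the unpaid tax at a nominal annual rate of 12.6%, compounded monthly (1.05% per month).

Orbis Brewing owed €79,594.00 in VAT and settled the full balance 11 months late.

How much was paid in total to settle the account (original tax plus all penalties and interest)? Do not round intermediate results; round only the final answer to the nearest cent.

€113,163.47

Failure-to-file penalty: 8% × €79,594.00 = €6,367.52
Failure-to-pay penalty: 11 × 2% × €79,594.00 = €17,510.68
Interest: €79,594.00 × ((1 + 0.0105)^11 − 1) = €79,594.00 × 0.1217588… = €9,691.2722…
Total = €79,594.00 + €23,878.2000 + €9,691.2722… = €113,163.47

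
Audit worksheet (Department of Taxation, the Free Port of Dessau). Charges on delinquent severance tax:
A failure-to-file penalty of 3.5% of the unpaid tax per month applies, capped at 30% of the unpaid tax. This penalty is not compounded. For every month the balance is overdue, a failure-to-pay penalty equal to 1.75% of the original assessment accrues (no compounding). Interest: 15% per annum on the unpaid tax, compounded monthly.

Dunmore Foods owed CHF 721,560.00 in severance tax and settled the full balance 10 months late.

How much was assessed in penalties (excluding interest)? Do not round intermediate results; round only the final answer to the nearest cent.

Failure-to-file: 10 × 3.5% × CHF 721,560.00 = CHF 252,546.00, capped at 30% × CHF 721,560.00 = CHF 216,468.00
Failure-to-pay penalty: 10 × 1.75% × CHF 721,560.00 = CHF 126,273.00
Total penalty = CHF 216,468.00 + CHF 126,273.00 = CHF 342,741.00

CHF 342,741.00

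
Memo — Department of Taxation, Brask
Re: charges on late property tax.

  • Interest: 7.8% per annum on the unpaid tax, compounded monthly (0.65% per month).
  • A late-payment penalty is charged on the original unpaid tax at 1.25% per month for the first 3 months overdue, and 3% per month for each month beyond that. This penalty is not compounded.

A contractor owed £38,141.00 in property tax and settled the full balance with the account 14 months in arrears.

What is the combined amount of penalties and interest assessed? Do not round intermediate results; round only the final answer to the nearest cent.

£17,638.17

Penalty, months 1–3: 3 × 1.25% × £38,141.00 = £1,430.29…
Penalty, months 4–14: 11 × 3% × £38,141.00 = £12,586.53
Interest: £38,141.00 × ((1 + 0.0065)^14 − 1) = £38,141.00 × 0.0949465… = £3,621.3554…
Penalties + interest = £14,016.8175 + £3,621.3554… = £17,638.17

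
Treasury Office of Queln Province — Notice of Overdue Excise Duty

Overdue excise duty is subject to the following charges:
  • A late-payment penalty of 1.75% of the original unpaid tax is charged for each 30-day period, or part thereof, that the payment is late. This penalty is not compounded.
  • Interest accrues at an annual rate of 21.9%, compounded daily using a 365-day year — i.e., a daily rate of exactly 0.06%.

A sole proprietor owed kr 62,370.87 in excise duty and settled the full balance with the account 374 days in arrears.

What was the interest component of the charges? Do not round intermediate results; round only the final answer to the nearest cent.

Interest: kr 62,370.87 × ((1 + 0.0006)^374 − 1) = kr 62,370.87 × 0.25148733… = kr 15,685.4835…

kr 15,685.48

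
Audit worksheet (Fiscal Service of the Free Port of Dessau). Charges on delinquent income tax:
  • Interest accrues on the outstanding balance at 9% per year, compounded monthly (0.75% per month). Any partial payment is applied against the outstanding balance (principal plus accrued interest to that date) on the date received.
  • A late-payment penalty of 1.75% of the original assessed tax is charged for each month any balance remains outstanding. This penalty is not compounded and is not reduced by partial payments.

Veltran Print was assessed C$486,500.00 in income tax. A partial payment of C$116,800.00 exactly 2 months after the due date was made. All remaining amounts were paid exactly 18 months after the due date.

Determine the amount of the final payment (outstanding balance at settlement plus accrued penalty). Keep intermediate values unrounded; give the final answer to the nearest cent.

C$578,151.55

Balance at month 2: C$486,500.0000 × (1 + 0.0075)^2 = C$493,824.8656…
After C$116,800.00 payment: C$493,824.8656… − C$116,800.00 = C$377,024.8656…
Balance at month 18: C$377,024.8656… × (1 + 0.0075)^16 = C$424,904.0502…
Penalty: 18 × 1.75% × C$486,500.00 = C$153,247.50
Final settlement = outstanding balance + penalty = C$424,904.0502… + C$153,247.50 = C$578,151.55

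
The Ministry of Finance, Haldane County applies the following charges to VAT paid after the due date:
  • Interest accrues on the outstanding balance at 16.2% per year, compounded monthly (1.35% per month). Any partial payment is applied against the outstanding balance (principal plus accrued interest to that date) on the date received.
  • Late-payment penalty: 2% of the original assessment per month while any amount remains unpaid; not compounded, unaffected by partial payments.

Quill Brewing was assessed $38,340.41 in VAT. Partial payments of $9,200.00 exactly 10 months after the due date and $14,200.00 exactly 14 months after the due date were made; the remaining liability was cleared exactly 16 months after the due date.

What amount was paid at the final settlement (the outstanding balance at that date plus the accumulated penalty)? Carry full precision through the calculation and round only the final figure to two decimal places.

Balance at month 10: $38,340.4100 × (1 + 0.0135)^10 = $43,842.3963…
After $9,200.00 payment: $43,842.3963… − $9,200.00 = $34,642.3963…
Balance at month 14: $34,642.3963… × (1 + 0.0135)^4 = $36,551.3092…
After $14,200.00 payment: $36,551.3092… − $14,200.00 = $22,351.3092…
Balance at month 16: $22,351.3092… × (1 + 0.0135)^2 = $22,958.8681…
Penalty: 16 × 2% × $38,340.41 = $12,268.93…
Final settlement = outstanding balance + penalty = $22,958.8681… + $12,268.93… = $35,227.80

$35,227.80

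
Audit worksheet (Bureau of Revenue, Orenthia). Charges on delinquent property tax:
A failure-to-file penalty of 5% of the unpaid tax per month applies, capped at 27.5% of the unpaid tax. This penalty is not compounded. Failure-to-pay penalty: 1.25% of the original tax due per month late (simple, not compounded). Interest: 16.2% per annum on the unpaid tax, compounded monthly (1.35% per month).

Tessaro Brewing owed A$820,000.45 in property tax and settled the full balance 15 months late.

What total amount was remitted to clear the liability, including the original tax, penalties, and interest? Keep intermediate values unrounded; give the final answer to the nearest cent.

Failure-to-file: 15 × 5% × A$820,000.45 = A$615,000.34…, capped at 27.5% × A$820,000.45 = A$225,500.12…
Failure-to-pay penalty = 1.25% × A$820,000.45 × 15 mo = A$153,750.08…
Interest: A$820,000.45 × ((1 + 0.0135)^15 − 1) = A$820,000.45 × 0.2228024… = A$182,698.0982…
Total = A$820,000.45 + A$379,250.2081… + A$182,698.0982… = A$1,381,948.76

A$1,381,948.76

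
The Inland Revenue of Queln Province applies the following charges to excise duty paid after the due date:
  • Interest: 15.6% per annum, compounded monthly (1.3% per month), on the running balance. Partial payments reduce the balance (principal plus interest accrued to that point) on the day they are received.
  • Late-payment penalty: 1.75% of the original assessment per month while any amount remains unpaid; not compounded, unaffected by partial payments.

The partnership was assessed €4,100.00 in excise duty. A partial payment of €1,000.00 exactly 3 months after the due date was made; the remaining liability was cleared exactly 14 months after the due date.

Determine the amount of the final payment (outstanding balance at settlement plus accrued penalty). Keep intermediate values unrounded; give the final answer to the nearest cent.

Balance at month 3: €4,100.0000 × (1 + 0.013)^3 = €4,261.9877…
After €1,000.00 payment: €4,261.9877… − €1,000.00 = €3,261.9877…
Balance at month 14: €3,261.9877… × (1 + 0.013)^11 = €3,759.9859…
Penalty: 14 × 1.75% × €4,100.00 = €1,004.50
Final settlement = outstanding balance + penalty = €3,759.9859… + €1,004.50 = €4,764.49

€4,764.49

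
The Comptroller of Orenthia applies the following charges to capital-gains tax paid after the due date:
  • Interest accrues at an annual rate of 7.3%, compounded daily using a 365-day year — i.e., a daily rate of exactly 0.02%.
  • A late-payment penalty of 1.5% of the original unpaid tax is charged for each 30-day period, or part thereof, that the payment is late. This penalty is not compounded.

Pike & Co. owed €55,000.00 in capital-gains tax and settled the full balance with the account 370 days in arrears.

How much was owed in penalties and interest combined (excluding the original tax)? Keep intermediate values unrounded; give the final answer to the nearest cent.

Penalty periods: ⌈370/30⌉ = 13; penalty = 13 × 1.5% × €55,000.00 = €10,725.00
Interest: €55,000.00 × ((1 + 0.0002)^370 − 1) = €55,000.00 × 0.07679884… = €4,223.9361…
Penalties + interest = €10,725.0000 + €4,223.9361… = €14,948.94

€14,948.94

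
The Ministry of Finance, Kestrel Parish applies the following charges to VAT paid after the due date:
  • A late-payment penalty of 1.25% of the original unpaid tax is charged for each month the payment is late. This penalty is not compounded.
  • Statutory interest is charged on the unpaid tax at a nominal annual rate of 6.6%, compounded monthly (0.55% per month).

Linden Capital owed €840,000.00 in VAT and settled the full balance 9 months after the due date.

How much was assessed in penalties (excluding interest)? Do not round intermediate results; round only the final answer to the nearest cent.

€94,500.00

Late-payment penalty: 9 × 1.25% × €840,000.00 = €94,500.00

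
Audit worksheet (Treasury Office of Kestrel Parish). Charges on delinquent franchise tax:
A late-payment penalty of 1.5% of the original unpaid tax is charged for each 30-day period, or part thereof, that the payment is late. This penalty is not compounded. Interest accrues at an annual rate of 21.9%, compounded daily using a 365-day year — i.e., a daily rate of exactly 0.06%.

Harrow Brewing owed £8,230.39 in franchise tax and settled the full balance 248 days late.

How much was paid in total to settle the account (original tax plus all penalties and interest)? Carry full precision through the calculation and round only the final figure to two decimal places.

£10,661.56

Penalty periods: ⌈248/30⌉ = 9; penalty = 9 × 1.5% × £8,230.39 = £1,111.10…
Interest: £8,230.39 × ((1 + 0.0006)^248 − 1) = £8,230.39 × 0.16038910… = £1,320.0648…
Total = £8,230.39 + £1,111.1027… + £1,320.0648… = £10,661.56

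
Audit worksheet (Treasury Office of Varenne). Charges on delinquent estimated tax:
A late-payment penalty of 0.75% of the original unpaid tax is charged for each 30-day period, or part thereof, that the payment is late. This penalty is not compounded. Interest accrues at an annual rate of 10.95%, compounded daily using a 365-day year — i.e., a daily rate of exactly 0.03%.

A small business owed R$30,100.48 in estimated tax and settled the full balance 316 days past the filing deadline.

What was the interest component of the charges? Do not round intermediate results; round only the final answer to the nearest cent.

Interest: R$30,100.48 × ((1 + 0.0003)^316 − 1) = R$30,100.48 × 0.09942331… = R$2,992.6895…

R$2,992.69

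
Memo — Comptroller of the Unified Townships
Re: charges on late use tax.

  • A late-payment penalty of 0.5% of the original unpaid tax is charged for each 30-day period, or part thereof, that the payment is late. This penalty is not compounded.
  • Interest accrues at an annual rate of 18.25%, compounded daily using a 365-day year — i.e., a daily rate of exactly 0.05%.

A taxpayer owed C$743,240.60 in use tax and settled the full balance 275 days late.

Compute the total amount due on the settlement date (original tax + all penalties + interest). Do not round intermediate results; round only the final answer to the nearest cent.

C$889,928.26

Penalty periods: ⌈275/30⌉ = 10; penalty = 10 × 0.5% × C$743,240.60 = C$37,162.03
Interest: C$743,240.60 × ((1 + 0.0005)^275 − 1) = C$743,240.60 × 0.14736228… = C$109,525.6278…
Total = C$743,240.60 + C$37,162.0300 + C$109,525.6278… = C$889,928.26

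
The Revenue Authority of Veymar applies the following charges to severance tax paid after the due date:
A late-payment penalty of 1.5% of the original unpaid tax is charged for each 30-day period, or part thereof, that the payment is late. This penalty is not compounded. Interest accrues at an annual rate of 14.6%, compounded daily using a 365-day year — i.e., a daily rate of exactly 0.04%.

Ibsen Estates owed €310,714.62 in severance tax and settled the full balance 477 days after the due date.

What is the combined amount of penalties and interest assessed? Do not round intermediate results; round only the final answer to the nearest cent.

Penalty periods: ⌈477/30⌉ = 16; penalty = 16 × 1.5% × €310,714.62 = €74,571.51…
Interest: €310,714.62 × ((1 + 0.0004)^477 − 1) = €310,714.62 × 0.21017122… = €65,303.2694…
Penalties + interest = €74,571.5088 + €65,303.2694… = €139,874.78

€139,874.78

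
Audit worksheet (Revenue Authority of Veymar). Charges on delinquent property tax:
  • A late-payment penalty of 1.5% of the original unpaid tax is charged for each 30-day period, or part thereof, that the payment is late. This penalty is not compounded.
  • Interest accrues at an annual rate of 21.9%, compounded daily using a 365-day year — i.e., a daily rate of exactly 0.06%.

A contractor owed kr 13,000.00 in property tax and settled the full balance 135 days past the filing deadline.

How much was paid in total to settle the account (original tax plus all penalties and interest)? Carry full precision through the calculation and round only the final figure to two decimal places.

kr 15,071.48

Penalty periods: ⌈135/30⌉ = 5; penalty = 5 × 1.5% × kr 13,000.00 = kr 975.00
Interest: kr 13,000.00 × ((1 + 0.0006)^135 − 1) = kr 13,000.00 × 0.08434456… = kr 1,096.4792…
Total = kr 13,000.00 + kr 975.0000 + kr 1,096.4792… = kr 15,071.48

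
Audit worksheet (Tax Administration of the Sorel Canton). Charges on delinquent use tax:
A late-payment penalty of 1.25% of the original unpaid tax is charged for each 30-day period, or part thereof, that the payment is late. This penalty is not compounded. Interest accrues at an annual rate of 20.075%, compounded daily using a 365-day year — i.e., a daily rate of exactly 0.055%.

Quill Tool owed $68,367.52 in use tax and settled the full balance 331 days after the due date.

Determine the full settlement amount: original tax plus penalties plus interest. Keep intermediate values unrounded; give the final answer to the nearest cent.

$92,269.77

Penalty periods: ⌈331/30⌉ = 12; penalty = 12 × 1.25% × $68,367.52 = $10,255.13…
Interest: $68,367.52 × ((1 + 0.00055)^331 − 1) = $68,367.52 × 0.19961414… = $13,647.1237…
Total = $68,367.52 + $10,255.1280 + $13,647.1237… = $92,269.77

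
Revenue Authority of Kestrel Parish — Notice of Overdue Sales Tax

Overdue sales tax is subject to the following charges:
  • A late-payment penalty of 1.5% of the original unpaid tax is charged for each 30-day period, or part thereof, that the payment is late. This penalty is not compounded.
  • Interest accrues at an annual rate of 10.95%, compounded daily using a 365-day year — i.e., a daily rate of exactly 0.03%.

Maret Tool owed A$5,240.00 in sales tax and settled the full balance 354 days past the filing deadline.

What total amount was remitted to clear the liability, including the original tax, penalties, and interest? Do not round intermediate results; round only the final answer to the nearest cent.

Penalty periods: ⌈354/30⌉ = 12; penalty = 12 × 1.5% × A$5,240.00 = A$943.20
Interest: A$5,240.00 × ((1 + 0.0003)^354 − 1) = A$5,240.00 × 0.11202655… = A$587.0191…
Total = A$5,240.00 + A$943.2000 + A$587.0191… = A$6,770.22

A$6,770.22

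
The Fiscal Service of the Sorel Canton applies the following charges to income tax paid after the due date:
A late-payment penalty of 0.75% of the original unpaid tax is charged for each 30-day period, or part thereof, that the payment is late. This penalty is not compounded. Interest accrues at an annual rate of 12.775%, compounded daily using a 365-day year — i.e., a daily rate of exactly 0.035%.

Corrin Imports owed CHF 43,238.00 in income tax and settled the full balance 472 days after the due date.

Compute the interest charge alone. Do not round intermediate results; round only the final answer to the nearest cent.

CHF 7,765.33

Interest: CHF 43,238.00 × ((1 + 0.00035)^472 − 1) = CHF 43,238.00 × 0.17959493… = CHF 7,765.3254…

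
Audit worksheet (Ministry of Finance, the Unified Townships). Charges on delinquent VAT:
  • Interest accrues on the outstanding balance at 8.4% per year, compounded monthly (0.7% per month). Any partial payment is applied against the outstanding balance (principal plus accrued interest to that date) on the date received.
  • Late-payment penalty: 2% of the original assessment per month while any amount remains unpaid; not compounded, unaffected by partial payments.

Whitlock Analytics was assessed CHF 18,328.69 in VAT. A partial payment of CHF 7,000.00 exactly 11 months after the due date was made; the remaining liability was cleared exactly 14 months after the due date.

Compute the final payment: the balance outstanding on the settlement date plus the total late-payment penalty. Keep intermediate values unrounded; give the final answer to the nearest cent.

Balance at month 11: CHF 18,328.6900 × (1 + 0.007)^11 = CHF 19,790.4469…
After CHF 7,000.00 payment: CHF 19,790.4469… − CHF 7,000.00 = CHF 12,790.4469…
Balance at month 14: CHF 12,790.4469… × (1 + 0.007)^3 = CHF 13,060.9309…
Penalty: 14 × 2% × CHF 18,328.69 = CHF 5,132.03…
Final settlement = outstanding balance + penalty = CHF 13,060.9309… + CHF 5,132.03… = CHF 18,192.96

CHF 18,192.96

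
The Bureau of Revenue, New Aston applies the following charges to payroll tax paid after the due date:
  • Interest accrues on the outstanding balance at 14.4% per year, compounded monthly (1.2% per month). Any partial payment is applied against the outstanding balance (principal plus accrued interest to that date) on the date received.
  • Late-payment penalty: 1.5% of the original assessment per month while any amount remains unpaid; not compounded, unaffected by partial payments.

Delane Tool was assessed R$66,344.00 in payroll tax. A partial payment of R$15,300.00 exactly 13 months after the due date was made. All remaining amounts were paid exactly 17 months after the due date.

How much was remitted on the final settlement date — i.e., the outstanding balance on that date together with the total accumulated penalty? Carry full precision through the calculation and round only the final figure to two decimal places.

Balance at month 13: R$66,344.0000 × (1 + 0.012)^13 = R$77,472.6328…
After R$15,300.00 payment: R$77,472.6328… − R$15,300.00 = R$62,172.6328…
Balance at month 17: R$62,172.6328… × (1 + 0.012)^4 = R$65,211.0673…
Penalty: 17 × 1.5% × R$66,344.00 = R$16,917.72
Final settlement = outstanding balance + penalty = R$65,211.0673… + R$16,917.72 = R$82,128.79

R$82,128.79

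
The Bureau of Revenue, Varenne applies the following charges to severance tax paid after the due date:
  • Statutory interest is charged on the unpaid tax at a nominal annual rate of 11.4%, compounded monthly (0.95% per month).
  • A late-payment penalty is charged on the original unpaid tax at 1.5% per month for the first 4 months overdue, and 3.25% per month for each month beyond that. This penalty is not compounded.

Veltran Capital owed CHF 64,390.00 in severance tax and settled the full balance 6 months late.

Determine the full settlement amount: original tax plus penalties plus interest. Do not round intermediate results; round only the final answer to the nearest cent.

CHF 76,197.26

Penalty, months 1–4: 4 × 1.5% × CHF 64,390.00 = CHF 3,863.40
Penalty, months 5–6: 2 × 3.25% × CHF 64,390.00 = CHF 4,185.35
Interest: CHF 64,390.00 × ((1 + 0.0095)^6 − 1) = CHF 64,390.00 × 0.0583710… = CHF 3,758.5100…
Total = CHF 64,390.00 + CHF 8,048.7500 + CHF 3,758.5100… = CHF 76,197.26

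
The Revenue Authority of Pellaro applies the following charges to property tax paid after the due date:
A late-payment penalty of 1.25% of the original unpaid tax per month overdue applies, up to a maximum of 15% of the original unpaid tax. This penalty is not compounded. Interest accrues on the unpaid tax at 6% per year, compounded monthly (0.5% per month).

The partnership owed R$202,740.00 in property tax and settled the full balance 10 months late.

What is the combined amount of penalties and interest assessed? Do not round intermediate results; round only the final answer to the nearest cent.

Penalty: 10 × 1.25% × R$202,740.00 = R$25,342.50 (below the 15% cap of R$30,411.00)
Interest: R$202,740.00 × ((1 + 0.005)^10 − 1) = R$202,740.00 × 0.0511401… = R$10,368.1504…
Penalties + interest = R$25,342.5000 + R$10,368.1504… = R$35,710.65

R$35,710.65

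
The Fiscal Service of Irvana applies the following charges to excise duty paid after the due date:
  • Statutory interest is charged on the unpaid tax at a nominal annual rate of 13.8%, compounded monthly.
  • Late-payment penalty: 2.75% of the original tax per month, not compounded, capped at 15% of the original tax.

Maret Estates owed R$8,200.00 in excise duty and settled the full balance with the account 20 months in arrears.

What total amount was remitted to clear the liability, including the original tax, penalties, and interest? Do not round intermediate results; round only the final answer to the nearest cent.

R$11,536.98

Penalty (uncapped): 20 × 2.75% × R$8,200.00 = R$4,510.00; cap = 15% × R$8,200.00 = R$1,230.00 → penalty = R$1,230.00
Interest (13.8%/yr ÷ 12 = 1.15%/month): R$8,200.00 × ((1 + 0.0115)^20 − 1) = R$2,106.9838…
Total = R$8,200.00 + R$1,230.0000 + R$2,106.9838… = R$11,536.98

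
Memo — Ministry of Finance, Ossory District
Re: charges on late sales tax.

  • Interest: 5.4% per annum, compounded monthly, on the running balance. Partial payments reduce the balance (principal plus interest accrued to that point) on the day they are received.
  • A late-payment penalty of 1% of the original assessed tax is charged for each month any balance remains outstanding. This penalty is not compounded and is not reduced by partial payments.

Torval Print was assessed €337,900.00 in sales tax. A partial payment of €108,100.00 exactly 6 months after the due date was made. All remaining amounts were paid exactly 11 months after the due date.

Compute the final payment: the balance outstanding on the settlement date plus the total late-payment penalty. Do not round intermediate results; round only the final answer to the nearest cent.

Monthly rate = 5.4% ÷ 12 = 0.45%
Balance at month 6: €337,900.0000 × (1 + 0.0045)^6 = €347,126.5550…
After €108,100.00 payment: €347,126.5550… − €108,100.00 = €239,026.5550…
Balance at month 11: €239,026.5550… × (1 + 0.0045)^5 = €244,453.2737…
Penalty: 11 × 1% × €337,900.00 = €37,169.00
Final settlement = outstanding balance + penalty = €244,453.2737… + €37,169.00 = €281,622.27

€281,622.27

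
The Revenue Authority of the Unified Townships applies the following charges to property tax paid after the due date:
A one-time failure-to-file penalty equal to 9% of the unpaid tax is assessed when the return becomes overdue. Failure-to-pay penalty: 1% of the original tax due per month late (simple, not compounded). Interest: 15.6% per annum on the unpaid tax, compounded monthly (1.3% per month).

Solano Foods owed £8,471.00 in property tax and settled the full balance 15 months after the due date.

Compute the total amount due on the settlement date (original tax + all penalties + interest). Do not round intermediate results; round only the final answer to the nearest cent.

Failure-to-file penalty: 9% × £8,471.00 = £762.39
Failure-to-pay penalty = 1% × £8,471.00 × 15 mo = £1,270.65
Interest: £8,471.00 × ((1 + 0.013)^15 − 1) = £8,471.00 × 0.2137848… = £1,810.9707…
Total = £8,471.00 + £2,033.0400 + £1,810.9707… = £12,315.01

£12,315.01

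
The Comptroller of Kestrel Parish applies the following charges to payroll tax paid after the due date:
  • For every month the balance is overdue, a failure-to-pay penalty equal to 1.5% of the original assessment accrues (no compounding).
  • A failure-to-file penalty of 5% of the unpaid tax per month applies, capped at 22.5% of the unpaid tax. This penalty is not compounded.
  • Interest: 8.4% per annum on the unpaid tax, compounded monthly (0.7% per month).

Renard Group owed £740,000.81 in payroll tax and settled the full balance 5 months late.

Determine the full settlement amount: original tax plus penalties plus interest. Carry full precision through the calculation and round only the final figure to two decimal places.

Failure-to-file: 5 × 5% × £740,000.81 = £185,000.20…, capped at 22.5% × £740,000.81 = £166,500.18…
Failure-to-pay penalty: 5 × 1.5% × £740,000.81 = £55,500.06…
Interest: £740,000.81 × ((1 + 0.007)^5 − 1) = £740,000.81 × 0.0354934… = £26,265.1758…
Total = £740,000.81 + £222,000.2430 + £26,265.1758… = £988,266.23

£988,266.23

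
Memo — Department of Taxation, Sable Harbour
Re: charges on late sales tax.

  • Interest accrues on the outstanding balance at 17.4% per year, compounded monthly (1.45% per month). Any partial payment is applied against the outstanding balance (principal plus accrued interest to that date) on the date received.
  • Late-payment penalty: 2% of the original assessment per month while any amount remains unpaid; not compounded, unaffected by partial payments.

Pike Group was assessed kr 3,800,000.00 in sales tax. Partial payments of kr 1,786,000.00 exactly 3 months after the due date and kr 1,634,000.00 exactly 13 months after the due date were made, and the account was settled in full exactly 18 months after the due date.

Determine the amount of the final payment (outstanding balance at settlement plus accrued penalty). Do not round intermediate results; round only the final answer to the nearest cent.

Balance at month 3: kr 3,800,000.0000 × (1 + 0.0145)^3 = kr 3,967,708.4348…
After kr 1,786,000.00 payment: kr 3,967,708.4348… − kr 1,786,000.00 = kr 2,181,708.4348…
Balance at month 13: kr 2,181,708.4348… × (1 + 0.0145)^10 = kr 2,519,516.6017…
After kr 1,634,000.00 payment: kr 2,519,516.6017… − kr 1,634,000.00 = kr 885,516.6017…
Balance at month 18: kr 885,516.6017… × (1 + 0.0145)^5 = kr 951,605.5463…
Penalty: 18 × 2% × kr 3,800,000.00 = kr 1,368,000.00
Final settlement = outstanding balance + penalty = kr 951,605.5463… + kr 1,368,000.00 = kr 2,319,605.55

kr 2,319,605.55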